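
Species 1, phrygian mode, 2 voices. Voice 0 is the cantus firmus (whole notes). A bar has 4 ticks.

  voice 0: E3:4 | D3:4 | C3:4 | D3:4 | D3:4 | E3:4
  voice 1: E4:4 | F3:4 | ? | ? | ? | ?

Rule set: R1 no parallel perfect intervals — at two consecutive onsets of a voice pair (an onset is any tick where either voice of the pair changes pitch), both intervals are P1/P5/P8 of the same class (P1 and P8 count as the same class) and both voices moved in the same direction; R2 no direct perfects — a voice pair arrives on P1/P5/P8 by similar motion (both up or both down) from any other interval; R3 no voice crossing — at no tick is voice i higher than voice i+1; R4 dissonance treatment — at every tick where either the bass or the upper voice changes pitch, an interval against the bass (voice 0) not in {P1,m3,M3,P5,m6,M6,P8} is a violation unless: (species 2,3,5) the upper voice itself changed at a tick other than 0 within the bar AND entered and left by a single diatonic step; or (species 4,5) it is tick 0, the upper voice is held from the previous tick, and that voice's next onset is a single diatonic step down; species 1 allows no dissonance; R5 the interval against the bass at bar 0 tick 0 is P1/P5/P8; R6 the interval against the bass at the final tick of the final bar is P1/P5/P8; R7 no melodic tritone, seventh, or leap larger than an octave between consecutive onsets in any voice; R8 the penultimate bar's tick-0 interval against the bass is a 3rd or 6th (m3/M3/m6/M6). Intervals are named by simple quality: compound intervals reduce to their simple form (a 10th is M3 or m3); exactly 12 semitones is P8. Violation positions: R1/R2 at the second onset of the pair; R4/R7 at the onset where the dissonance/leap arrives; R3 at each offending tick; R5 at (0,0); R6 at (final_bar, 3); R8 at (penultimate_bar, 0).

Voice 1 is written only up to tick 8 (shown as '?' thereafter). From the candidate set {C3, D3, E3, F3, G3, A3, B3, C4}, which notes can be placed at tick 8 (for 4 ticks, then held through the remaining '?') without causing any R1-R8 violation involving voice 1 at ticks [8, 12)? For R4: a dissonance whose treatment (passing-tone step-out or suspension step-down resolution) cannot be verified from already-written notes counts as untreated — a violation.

C3: violates R2
D3: violates R4
E3: legal
F3: violates R4
G3: legal
A3: legal
B3: violates R4,R7
C4: legal

{A3, C4, E3, G3}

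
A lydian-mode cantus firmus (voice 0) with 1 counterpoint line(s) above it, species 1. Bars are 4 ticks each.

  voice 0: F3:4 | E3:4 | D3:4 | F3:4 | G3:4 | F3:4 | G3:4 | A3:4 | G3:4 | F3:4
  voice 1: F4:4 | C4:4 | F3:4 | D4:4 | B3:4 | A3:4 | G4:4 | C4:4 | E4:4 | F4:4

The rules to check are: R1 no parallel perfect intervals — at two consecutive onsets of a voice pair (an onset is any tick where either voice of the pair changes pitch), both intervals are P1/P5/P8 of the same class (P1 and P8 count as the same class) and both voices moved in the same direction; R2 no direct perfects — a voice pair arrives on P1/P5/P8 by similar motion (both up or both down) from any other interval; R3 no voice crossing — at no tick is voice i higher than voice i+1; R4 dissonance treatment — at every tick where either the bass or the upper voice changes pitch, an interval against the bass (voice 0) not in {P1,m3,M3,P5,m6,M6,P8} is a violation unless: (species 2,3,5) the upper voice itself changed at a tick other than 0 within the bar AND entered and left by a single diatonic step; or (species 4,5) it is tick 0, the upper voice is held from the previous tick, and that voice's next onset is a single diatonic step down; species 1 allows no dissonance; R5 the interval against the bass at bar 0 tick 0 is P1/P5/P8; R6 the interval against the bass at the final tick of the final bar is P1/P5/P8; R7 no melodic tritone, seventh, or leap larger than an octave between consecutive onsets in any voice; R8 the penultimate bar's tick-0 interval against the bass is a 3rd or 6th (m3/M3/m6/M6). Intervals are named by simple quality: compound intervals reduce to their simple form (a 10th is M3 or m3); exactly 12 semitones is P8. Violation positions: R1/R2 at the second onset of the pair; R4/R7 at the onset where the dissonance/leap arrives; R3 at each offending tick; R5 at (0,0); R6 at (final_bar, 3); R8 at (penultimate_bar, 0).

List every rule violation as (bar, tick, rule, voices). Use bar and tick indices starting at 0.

(6, 0, R2, (0, 1))
(6, 0, R7, (1,))

bar 0: v0=F3 v1=F4 downbeat P8
bar 1: v0=E3 v1=C4 downbeat m6
bar 2: v0=D3 v1=F3 downbeat m3
bar 3: v0=F3 v1=D4 downbeat M6
bar 4: v0=G3 v1=B3 downbeat M3
bar 5: v0=F3 v1=A3 downbeat M3
bar 6: v0=G3 v1=G4 downbeat P8
bar 7: v0=A3 v1=C4 downbeat m3
bar 8: v0=G3 v1=E4 downbeat M6
bar 9: v0=F3 v1=F4 downbeat P8
  -> R2 @ bar 6 tick 0 v(0, 1): F3/A3 M3 -> G3/G4 P8 similar
  -> R7 @ bar 6 tick 0 v(1,): A3->G4 leap 10st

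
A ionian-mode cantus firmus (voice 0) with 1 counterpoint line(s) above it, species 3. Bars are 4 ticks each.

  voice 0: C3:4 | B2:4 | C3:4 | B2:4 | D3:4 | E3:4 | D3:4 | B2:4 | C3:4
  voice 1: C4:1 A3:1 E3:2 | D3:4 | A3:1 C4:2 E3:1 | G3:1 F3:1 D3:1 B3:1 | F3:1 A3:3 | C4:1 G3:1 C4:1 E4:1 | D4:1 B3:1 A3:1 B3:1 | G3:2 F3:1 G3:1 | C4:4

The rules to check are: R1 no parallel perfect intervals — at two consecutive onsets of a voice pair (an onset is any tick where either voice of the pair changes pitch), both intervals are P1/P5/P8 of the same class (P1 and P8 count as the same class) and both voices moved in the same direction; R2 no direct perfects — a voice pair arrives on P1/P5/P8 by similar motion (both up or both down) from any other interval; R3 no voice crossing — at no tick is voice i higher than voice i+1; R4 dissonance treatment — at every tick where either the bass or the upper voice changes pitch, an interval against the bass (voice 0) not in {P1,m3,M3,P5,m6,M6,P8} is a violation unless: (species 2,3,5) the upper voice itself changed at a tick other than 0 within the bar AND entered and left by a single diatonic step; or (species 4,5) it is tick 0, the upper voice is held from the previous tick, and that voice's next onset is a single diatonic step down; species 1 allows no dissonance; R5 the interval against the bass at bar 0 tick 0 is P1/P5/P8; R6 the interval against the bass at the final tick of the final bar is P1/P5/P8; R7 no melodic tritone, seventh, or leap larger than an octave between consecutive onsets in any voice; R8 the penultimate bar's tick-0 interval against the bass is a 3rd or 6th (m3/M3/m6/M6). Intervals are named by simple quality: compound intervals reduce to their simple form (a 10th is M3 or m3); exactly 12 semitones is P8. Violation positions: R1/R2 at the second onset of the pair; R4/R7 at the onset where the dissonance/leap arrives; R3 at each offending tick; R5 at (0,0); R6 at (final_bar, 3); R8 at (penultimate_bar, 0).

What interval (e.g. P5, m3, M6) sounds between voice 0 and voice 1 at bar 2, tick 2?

voice 0=C3 voice 1=C4 -> P8

P8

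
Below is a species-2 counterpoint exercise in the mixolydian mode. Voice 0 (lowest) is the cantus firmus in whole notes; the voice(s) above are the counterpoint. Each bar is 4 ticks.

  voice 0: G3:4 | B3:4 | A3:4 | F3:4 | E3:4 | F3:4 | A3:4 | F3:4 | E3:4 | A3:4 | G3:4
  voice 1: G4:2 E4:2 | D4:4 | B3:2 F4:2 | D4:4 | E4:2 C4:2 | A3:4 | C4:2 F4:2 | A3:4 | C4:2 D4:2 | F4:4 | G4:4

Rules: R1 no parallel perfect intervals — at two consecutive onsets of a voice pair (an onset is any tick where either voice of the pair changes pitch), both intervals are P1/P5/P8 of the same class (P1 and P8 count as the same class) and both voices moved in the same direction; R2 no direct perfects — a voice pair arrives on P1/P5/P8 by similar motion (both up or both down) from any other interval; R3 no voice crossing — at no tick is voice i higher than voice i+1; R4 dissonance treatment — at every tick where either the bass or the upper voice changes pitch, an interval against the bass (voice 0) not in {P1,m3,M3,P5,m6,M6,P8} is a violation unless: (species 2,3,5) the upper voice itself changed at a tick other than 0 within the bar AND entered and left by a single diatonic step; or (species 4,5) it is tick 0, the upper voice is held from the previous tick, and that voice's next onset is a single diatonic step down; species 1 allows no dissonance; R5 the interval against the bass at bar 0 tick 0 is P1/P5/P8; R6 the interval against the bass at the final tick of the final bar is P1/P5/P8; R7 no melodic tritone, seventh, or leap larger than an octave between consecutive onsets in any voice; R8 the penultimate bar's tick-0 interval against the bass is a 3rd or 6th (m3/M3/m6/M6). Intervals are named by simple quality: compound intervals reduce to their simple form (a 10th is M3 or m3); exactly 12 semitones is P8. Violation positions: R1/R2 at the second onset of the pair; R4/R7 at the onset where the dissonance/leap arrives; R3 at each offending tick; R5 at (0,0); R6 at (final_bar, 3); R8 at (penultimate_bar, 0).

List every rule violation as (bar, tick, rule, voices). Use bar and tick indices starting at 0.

(2, 0, R4, (0, 1))
(2, 2, R7, (1,))
(8, 2, R4, (0, 1))

bar 0: v0=G3 v1=G4 downbeat P8
bar 1: v0=B3 v1=D4 downbeat m3
bar 2: v0=A3 v1=B3 downbeat M2
bar 3: v0=F3 v1=D4 downbeat M6
bar 4: v0=E3 v1=E4 downbeat P8
bar 5: v0=F3 v1=A3 downbeat M3
bar 6: v0=A3 v1=C4 downbeat m3
bar 7: v0=F3 v1=A3 downbeat M3
bar 8: v0=E3 v1=C4 downbeat m6
bar 9: v0=A3 v1=F4 downbeat m6
bar 10: v0=G3 v1=G4 downbeat P8
  -> R4 @ bar 2 tick 0 v(0, 1): A3/B3 M2 untreated
  -> R7 @ bar 2 tick 2 v(1,): B3->F4 leap 6st
  -> R4 @ bar 8 tick 2 v(0, 1): E3/D4 m7 untreated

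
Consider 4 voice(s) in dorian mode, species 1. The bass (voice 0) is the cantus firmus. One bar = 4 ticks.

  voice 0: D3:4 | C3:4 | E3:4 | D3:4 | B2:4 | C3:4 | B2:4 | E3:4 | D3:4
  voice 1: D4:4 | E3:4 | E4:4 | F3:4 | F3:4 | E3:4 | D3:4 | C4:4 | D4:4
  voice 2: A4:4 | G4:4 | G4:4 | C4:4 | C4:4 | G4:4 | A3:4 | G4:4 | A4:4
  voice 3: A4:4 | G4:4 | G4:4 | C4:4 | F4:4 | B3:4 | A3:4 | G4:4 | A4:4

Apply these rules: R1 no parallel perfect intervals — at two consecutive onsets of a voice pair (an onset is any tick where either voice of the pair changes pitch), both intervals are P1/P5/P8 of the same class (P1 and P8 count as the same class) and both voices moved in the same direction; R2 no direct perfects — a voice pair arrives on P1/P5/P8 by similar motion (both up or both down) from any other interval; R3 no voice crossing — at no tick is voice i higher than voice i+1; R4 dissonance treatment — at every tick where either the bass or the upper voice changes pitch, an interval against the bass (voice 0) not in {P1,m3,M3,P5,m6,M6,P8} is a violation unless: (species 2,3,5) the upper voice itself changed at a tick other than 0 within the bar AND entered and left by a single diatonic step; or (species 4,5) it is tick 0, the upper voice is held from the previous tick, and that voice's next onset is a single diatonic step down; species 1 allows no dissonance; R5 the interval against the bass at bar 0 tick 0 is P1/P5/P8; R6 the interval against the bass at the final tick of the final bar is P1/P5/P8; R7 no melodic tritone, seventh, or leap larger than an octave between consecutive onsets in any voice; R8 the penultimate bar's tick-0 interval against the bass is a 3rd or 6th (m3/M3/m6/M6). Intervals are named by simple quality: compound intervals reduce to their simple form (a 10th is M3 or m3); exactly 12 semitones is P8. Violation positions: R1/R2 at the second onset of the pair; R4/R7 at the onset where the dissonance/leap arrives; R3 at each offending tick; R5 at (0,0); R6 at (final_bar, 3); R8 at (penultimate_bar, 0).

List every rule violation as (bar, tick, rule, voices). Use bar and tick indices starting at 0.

(1, 0, R1, (0, 2))
(1, 0, R1, (0, 3))
(1, 0, R1, (2, 3))
(1, 0, R7, (1,))
(2, 0, R2, (0, 1))
(3, 0, R1, (2, 3))
(3, 0, R2, (1, 2))
(3, 0, R2, (1, 3))
(3, 0, R4, (0, 2))
(3, 0, R4, (0, 3))
(3, 0, R7, (1,))
(4, 0, R4, (0, 1))
(4, 0, R4, (0, 2))
(4, 0, R4, (0, 3))
(5, 0, R2, (0, 2))
(5, 0, R2, (1, 3))
(5, 0, R3, (2, 3))
(5, 0, R4, (0, 3))
(5, 0, R7, (3,))
(5, 1, R3, (2, 3))
(5, 2, R3, (2, 3))
(5, 3, R3, (2, 3))
(6, 0, R1, (1, 3))
(6, 0, R2, (1, 2))
(6, 0, R2, (2, 3))
(6, 0, R4, (0, 2))
(6, 0, R4, (0, 3))
(6, 0, R7, (2,))
(7, 0, R1, (1, 2))
(7, 0, R1, (1, 3))
(7, 0, R1, (2, 3))
(7, 0, R7, (1,))
(7, 0, R7, (2,))
(7, 0, R7, (3,))
(8, 0, R1, (1, 2))
(8, 0, R1, (1, 3))
(8, 0, R1, (2, 3))

bar 0: v0=D3 v1=D4 v2=A4 v3=A4 downbeat P5
bar 1: v0=C3 v1=E3 v2=G4 v3=G4 downbeat P5
bar 2: v0=E3 v1=E4 v2=G4 v3=G4 downbeat m3
bar 3: v0=D3 v1=F3 v2=C4 v3=C4 downbeat m7
bar 4: v0=B2 v1=F3 v2=C4 v3=F4 downbeat TT
bar 5: v0=C3 v1=E3 v2=G4 v3=B3 downbeat M7
bar 6: v0=B2 v1=D3 v2=A3 v3=A3 downbeat m7
bar 7: v0=E3 v1=C4 v2=G4 v3=G4 downbeat m3
bar 8: v0=D3 v1=D4 v2=A4 v3=A4 downbeat P5
  -> R1 @ bar 1 tick 0 v(0, 2): D3/A4 P5 -> C3/G4 P5 similar
  -> R1 @ bar 1 tick 0 v(0, 3): D3/A4 P5 -> C3/G4 P5 similar
  -> R1 @ bar 1 tick 0 v(2, 3): A4/A4 P1 -> G4/G4 P1 similar
  -> R7 @ bar 1 tick 0 v(1,): D4->E3 leap 10st
  -> R2 @ bar 2 tick 0 v(0, 1): C3/E3 M3 -> E3/E4 P8 similar
  -> R1 @ bar 3 tick 0 v(2, 3): G4/G4 P1 -> C4/C4 P1 similar
  -> R2 @ bar 3 tick 0 v(1, 2): E4/G4 m3 -> F3/C4 P5 similar
  -> R2 @ bar 3 tick 0 v(1, 3): E4/G4 m3 -> F3/C4 P5 similar
  -> R4 @ bar 3 tick 0 v(0, 2): D3/C4 m7 untreated
  -> R4 @ bar 3 tick 0 v(0, 3): D3/C4 m7 untreated
  -> R7 @ bar 3 tick 0 v(1,): E4->F3 leap 11st
  -> R4 @ bar 4 tick 0 v(0, 1): B2/F3 TT untreated
  -> R4 @ bar 4 tick 0 v(0, 2): B2/C4 m2 untreated
  -> R4 @ bar 4 tick 0 v(0, 3): B2/F4 TT untreated
  -> R2 @ bar 5 tick 0 v(0, 2): B2/C4 m2 -> C3/G4 P5 similar
  -> R2 @ bar 5 tick 0 v(1, 3): F3/F4 P8 -> E3/B3 P5 similar
  -> R3 @ bar 5 tick 0 v(2, 3): G4 above B3
  -> R4 @ bar 5 tick 0 v(0, 3): C3/B3 M7 untreated
  -> R7 @ bar 5 tick 0 v(3,): F4->B3 leap 6st
  -> R3 @ bar 5 tick 1 v(2, 3): G4 above B3
  -> R3 @ bar 5 tick 2 v(2, 3): G4 above B3
  -> R3 @ bar 5 tick 3 v(2, 3): G4 above B3
  -> R1 @ bar 6 tick 0 v(1, 3): E3/B3 P5 -> D3/A3 P5 similar
  -> R2 @ bar 6 tick 0 v(1, 2): E3/G4 m3 -> D3/A3 P5 similar
  -> R2 @ bar 6 tick 0 v(2, 3): G4/B3 m6 -> A3/A3 P1 similar
  -> R4 @ bar 6 tick 0 v(0, 2): B2/A3 m7 untreated
  -> R4 @ bar 6 tick 0 v(0, 3): B2/A3 m7 untreated
  -> R7 @ bar 6 tick 0 v(2,): G4->A3 leap 10st
  -> R1 @ bar 7 tick 0 v(1, 2): D3/A3 P5 -> C4/G4 P5 similar
  -> R1 @ bar 7 tick 0 v(1, 3): D3/A3 P5 -> C4/G4 P5 similar
  -> R1 @ bar 7 tick 0 v(2, 3): A3/A3 P1 -> G4/G4 P1 similar
  -> R7 @ bar 7 tick 0 v(1,): D3->C4 leap 10st
  -> R7 @ bar 7 tick 0 v(2,): A3->G4 leap 10st
  -> R7 @ bar 7 tick 0 v(3,): A3->G4 leap 10st
  -> R1 @ bar 8 tick 0 v(1, 2): C4/G4 P5 -> D4/A4 P5 similar
  -> R1 @ bar 8 tick 0 v(1, 3): C4/G4 P5 -> D4/A4 P5 similar
  -> R1 @ bar 8 tick 0 v(2, 3): G4/G4 P1 -> A4/A4 P1 similar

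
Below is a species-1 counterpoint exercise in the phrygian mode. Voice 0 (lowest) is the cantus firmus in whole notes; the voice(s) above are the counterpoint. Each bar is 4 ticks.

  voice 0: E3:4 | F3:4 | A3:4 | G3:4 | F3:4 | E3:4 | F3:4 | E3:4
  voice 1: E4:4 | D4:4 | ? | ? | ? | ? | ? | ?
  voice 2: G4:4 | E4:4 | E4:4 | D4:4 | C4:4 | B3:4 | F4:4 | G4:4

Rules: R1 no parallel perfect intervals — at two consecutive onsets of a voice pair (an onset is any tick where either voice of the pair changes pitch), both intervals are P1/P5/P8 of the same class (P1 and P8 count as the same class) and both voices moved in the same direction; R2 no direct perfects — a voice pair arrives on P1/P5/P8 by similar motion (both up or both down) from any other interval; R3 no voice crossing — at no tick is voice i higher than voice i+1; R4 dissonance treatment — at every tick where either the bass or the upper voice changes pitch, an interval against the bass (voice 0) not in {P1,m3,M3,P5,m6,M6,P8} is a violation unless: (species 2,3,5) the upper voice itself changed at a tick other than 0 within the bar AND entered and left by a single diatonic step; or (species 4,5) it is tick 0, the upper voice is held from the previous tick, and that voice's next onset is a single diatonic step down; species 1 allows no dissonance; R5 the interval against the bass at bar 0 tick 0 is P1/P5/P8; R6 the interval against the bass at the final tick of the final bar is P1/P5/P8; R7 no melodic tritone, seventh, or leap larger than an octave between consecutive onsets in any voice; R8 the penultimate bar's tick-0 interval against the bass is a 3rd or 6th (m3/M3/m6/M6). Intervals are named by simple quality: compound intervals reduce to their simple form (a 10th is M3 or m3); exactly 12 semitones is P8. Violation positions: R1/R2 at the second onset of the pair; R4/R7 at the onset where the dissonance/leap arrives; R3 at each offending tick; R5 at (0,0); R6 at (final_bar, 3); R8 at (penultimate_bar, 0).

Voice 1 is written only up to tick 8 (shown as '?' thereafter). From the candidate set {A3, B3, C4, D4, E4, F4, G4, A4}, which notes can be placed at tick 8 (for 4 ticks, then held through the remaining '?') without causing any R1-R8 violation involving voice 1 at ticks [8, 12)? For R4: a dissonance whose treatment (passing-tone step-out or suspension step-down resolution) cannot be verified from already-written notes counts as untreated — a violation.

A3: legal
B3: violates R4
C4: legal
D4: violates R4
E4: violates R2
F4: violates R3
G4: violates R3,R4
A4: violates R2,R3

{A3, C4}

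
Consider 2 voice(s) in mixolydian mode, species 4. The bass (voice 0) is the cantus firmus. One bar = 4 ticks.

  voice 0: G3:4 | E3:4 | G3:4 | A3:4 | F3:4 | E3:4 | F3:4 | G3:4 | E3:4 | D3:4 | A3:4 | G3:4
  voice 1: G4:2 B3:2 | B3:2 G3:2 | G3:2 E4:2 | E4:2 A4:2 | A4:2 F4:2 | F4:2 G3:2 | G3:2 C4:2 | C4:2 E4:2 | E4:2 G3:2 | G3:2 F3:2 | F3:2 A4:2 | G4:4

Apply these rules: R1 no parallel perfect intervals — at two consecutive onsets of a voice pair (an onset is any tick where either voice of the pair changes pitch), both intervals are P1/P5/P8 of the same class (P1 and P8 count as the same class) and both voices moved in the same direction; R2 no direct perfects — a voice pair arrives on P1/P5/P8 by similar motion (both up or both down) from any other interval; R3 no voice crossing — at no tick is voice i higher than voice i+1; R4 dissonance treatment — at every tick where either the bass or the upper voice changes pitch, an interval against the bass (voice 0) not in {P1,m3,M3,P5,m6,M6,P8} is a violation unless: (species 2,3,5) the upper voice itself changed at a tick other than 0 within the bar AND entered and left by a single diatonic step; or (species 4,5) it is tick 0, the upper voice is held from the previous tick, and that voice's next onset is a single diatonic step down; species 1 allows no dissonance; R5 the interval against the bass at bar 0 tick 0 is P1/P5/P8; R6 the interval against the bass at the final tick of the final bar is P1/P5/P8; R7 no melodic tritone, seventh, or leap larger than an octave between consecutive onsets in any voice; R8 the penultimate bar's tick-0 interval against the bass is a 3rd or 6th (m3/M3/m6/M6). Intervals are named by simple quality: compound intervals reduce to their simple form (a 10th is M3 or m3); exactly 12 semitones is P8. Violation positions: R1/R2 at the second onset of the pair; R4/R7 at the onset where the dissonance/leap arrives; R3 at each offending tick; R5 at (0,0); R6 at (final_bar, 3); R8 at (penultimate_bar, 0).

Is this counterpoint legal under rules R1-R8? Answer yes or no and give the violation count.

bar 0: v0=G3 v1=G4 (P8)
bar 1: v0=E3 v1=B3 (P5)
bar 2: v0=G3 v1=G3 (P1)
bar 3: v0=A3 v1=E4 (P5)
bar 4: v0=F3 v1=A4 (M3)
bar 5: v0=E3 v1=F4 (m2)
bar 6: v0=F3 v1=G3 (M2)
bar 7: v0=G3 v1=C4 (P4)
bar 8: v0=E3 v1=E4 (P8)
bar 9: v0=D3 v1=G3 (P4)
bar 10: v0=A3 v1=F3 (M3)
bar 11: v0=G3 v1=G4 (P8)
  R4 @ bar5.0: E3/F4 m2 untreated
  R7 @ bar5.2: F4->G3 leap 10st
  R4 @ bar6.0: F3/G3 M2 untreated
  R4 @ bar7.0: G3/C4 P4 untreated
  R3 @ bar10.0: A3 above F3
  R3 @ bar10.1: A3 above F3
  R7 @ bar10.2: F3->A4 leap 16st
  R1 @ bar11.0: A3/A4 P8 -> G3/G4 P8 similar

No (8 violations)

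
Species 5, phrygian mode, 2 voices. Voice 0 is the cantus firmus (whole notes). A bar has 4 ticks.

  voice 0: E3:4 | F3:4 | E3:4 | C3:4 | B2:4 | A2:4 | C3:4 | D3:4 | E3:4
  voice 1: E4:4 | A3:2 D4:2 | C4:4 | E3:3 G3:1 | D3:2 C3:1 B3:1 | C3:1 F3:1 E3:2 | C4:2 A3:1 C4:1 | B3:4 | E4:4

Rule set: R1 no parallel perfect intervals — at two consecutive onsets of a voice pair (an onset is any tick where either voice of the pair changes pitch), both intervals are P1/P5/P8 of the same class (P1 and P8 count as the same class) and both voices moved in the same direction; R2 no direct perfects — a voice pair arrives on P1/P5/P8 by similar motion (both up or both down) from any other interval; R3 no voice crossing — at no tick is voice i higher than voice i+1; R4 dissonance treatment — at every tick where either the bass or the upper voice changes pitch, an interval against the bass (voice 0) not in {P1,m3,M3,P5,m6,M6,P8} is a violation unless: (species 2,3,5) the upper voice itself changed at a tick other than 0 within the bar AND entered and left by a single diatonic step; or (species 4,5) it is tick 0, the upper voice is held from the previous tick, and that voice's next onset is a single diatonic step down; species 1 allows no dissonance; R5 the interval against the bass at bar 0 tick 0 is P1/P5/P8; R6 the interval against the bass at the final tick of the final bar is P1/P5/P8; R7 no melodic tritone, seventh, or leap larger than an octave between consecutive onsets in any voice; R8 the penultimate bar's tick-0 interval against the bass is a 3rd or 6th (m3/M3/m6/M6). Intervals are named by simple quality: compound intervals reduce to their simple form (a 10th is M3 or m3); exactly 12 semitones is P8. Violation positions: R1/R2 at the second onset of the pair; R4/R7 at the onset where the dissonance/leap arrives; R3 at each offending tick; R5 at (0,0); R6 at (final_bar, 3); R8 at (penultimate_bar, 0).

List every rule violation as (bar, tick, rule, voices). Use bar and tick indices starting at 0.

(4, 2, R4, (0, 1))
(4, 3, R7, (1,))
(5, 0, R7, (1,))
(6, 0, R2, (0, 1))
(8, 0, R2, (0, 1))

bar 0: v0=E3 v1=E4 downbeat P8
bar 1: v0=F3 v1=A3 downbeat M3
bar 2: v0=E3 v1=C4 downbeat m6
bar 3: v0=C3 v1=E3 downbeat M3
bar 4: v0=B2 v1=D3 downbeat m3
bar 5: v0=A2 v1=C3 downbeat m3
bar 6: v0=C3 v1=C4 downbeat P8
bar 7: v0=D3 v1=B3 downbeat M6
bar 8: v0=E3 v1=E4 downbeat P8
  -> R4 @ bar 4 tick 2 v(0, 1): B2/C3 m2 untreated
  -> R7 @ bar 4 tick 3 v(1,): C3->B3 leap 11st
  -> R7 @ bar 5 tick 0 v(1,): B3->C3 leap 11st
  -> R2 @ bar 6 tick 0 v(0, 1): A2/E3 P5 -> C3/C4 P8 similar
  -> R2 @ bar 8 tick 0 v(0, 1): D3/B3 M6 -> E3/E4 P8 similar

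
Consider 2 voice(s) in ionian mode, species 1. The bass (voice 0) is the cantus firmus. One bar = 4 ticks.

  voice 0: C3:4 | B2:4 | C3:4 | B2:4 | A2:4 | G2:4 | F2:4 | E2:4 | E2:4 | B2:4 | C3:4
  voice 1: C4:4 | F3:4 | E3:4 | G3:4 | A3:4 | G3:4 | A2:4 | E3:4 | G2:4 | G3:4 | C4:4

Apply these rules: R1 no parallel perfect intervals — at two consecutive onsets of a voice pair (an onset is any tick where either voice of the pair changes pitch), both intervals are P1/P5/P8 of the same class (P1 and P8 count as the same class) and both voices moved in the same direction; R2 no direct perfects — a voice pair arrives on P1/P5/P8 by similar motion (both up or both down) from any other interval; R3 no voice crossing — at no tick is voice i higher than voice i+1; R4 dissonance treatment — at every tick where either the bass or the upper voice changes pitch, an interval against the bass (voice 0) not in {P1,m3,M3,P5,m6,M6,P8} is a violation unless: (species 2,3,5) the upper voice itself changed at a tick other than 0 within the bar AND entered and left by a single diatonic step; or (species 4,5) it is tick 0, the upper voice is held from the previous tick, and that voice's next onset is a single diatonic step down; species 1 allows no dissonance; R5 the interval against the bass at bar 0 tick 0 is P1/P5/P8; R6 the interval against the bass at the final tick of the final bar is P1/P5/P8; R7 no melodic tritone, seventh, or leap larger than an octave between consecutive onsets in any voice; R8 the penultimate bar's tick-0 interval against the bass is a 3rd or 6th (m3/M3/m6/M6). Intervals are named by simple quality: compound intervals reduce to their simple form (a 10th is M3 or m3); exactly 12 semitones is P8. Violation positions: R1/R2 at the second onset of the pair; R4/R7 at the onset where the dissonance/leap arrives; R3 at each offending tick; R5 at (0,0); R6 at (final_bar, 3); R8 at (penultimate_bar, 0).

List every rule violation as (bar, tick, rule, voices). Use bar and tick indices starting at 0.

bar 0: v0=C3 v1=C4 downbeat P8
bar 1: v0=B2 v1=F3 downbeat TT
bar 2: v0=C3 v1=E3 downbeat M3
bar 3: v0=B2 v1=G3 downbeat m6
bar 4: v0=A2 v1=A3 downbeat P8
bar 5: v0=G2 v1=G3 downbeat P8
bar 6: v0=F2 v1=A2 downbeat M3
bar 7: v0=E2 v1=E3 downbeat P8
bar 8: v0=E2 v1=G2 downbeat m3
bar 9: v0=B2 v1=G3 downbeat m6
bar 10: v0=C3 v1=C4 downbeat P8
  -> R4 @ bar 1 tick 0 v(0, 1): B2/F3 TT untreated
  -> R1 @ bar 5 tick 0 v(0, 1): A2/A3 P8 -> G2/G3 P8 similar
  -> R7 @ bar 6 tick 0 v(1,): G3->A2 leap 10st
  -> R2 @ bar 10 tick 0 v(0, 1): B2/G3 m6 -> C3/C4 P8 similar

(1, 0, R4, (0, 1))
(5, 0, R1, (0, 1))
(6, 0, R7, (1,))
(10, 0, R2, (0, 1))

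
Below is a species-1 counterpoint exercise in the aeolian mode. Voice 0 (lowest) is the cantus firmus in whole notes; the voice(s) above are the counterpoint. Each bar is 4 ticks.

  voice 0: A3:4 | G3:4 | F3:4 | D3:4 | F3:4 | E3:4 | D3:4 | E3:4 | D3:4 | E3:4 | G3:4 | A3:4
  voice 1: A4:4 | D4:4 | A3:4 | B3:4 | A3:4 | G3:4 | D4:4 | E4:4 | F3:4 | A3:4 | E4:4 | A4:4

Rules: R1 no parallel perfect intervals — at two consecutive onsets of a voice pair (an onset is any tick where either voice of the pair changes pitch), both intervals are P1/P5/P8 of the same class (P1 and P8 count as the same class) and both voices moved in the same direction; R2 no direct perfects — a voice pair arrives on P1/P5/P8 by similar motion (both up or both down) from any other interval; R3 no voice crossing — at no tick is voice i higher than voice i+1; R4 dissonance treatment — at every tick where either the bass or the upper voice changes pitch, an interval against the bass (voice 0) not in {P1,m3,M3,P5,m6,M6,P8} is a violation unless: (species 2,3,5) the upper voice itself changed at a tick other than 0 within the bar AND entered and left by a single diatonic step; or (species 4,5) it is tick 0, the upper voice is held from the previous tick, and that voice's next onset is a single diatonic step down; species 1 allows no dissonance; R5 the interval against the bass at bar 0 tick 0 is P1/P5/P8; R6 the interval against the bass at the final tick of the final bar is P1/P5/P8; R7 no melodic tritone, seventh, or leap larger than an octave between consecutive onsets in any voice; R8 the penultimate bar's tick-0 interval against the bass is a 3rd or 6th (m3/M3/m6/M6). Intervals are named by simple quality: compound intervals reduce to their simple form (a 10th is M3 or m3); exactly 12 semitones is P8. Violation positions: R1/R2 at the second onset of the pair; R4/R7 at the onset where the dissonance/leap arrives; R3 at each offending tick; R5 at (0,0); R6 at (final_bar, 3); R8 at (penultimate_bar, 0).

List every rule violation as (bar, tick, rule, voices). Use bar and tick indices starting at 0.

(1, 0, R2, (0, 1))
(7, 0, R1, (0, 1))
(8, 0, R7, (1,))
(9, 0, R4, (0, 1))
(11, 0, R2, (0, 1))

bar 0: v0=A3 v1=A4 downbeat P8
bar 1: v0=G3 v1=D4 downbeat P5
bar 2: v0=F3 v1=A3 downbeat M3
bar 3: v0=D3 v1=B3 downbeat M6
bar 4: v0=F3 v1=A3 downbeat M3
bar 5: v0=E3 v1=G3 downbeat m3
bar 6: v0=D3 v1=D4 downbeat P8
bar 7: v0=E3 v1=E4 downbeat P8
bar 8: v0=D3 v1=F3 downbeat m3
bar 9: v0=E3 v1=A3 downbeat P4
bar 10: v0=G3 v1=E4 downbeat M6
bar 11: v0=A3 v1=A4 downbeat P8
  -> R2 @ bar 1 tick 0 v(0, 1): A3/A4 P8 -> G3/D4 P5 similar
  -> R1 @ bar 7 tick 0 v(0, 1): D3/D4 P8 -> E3/E4 P8 similar
  -> R7 @ bar 8 tick 0 v(1,): E4->F3 leap 11st
  -> R4 @ bar 9 tick 0 v(0, 1): E3/A3 P4 untreated
  -> R2 @ bar 11 tick 0 v(0, 1): G3/E4 M6 -> A3/A4 P8 similar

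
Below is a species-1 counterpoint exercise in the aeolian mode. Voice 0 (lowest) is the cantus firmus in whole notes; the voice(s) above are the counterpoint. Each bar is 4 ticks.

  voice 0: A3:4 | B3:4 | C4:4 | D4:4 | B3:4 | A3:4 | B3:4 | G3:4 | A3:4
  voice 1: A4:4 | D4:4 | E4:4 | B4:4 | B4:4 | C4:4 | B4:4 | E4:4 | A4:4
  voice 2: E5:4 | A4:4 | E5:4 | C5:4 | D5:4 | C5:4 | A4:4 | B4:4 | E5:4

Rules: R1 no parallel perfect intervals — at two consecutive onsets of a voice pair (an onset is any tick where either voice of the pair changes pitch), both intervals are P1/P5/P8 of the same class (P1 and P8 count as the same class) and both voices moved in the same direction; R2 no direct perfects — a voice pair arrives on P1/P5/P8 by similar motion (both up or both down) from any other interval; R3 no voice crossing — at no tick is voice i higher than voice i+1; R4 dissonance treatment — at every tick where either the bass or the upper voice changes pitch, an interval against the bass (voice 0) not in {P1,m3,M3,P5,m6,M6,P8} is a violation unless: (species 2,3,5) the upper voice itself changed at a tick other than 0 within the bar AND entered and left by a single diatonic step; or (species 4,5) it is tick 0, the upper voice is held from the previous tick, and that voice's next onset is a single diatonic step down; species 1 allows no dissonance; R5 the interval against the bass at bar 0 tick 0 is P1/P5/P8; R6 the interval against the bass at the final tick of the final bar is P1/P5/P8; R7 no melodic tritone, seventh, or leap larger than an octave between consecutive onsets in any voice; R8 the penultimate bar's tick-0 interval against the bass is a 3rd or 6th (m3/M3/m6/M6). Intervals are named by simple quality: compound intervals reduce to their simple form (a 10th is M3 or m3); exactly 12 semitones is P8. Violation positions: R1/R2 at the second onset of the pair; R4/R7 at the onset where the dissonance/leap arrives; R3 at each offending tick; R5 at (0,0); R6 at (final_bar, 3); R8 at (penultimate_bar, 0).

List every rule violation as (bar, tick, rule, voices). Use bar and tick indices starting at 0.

(1, 0, R1, (1, 2))
(1, 0, R4, (0, 2))
(2, 0, R2, (1, 2))
(3, 0, R4, (0, 2))
(5, 0, R2, (1, 2))
(5, 0, R7, (1,))
(6, 0, R2, (0, 1))
(6, 0, R3, (1, 2))
(6, 0, R4, (0, 2))
(6, 0, R7, (1,))
(6, 1, R3, (1, 2))
(6, 2, R3, (1, 2))
(6, 3, R3, (1, 2))
(8, 0, R1, (1, 2))
(8, 0, R2, (0, 1))
(8, 0, R2, (0, 2))

bar 0: v0=A3 v1=A4 v2=E5 downbeat P5
bar 1: v0=B3 v1=D4 v2=A4 downbeat m7
bar 2: v0=C4 v1=E4 v2=E5 downbeat M3
bar 3: v0=D4 v1=B4 v2=C5 downbeat m7
bar 4: v0=B3 v1=B4 v2=D5 downbeat m3
bar 5: v0=A3 v1=C4 v2=C5 downbeat m3
bar 6: v0=B3 v1=B4 v2=A4 downbeat m7
bar 7: v0=G3 v1=E4 v2=B4 downbeat M3
bar 8: v0=A3 v1=A4 v2=E5 downbeat P5
  -> R1 @ bar 1 tick 0 v(1, 2): A4/E5 P5 -> D4/A4 P5 similar
  -> R4 @ bar 1 tick 0 v(0, 2): B3/A4 m7 untreated
  -> R2 @ bar 2 tick 0 v(1, 2): D4/A4 P5 -> E4/E5 P8 similar
  -> R4 @ bar 3 tick 0 v(0, 2): D4/C5 m7 untreated
  -> R2 @ bar 5 tick 0 v(1, 2): B4/D5 m3 -> C4/C5 P8 similar
  -> R7 @ bar 5 tick 0 v(1,): B4->C4 leap 11st
  -> R2 @ bar 6 tick 0 v(0, 1): A3/C4 m3 -> B3/B4 P8 similar
  -> R3 @ bar 6 tick 0 v(1, 2): B4 above A4
  -> R4 @ bar 6 tick 0 v(0, 2): B3/A4 m7 untreated
  -> R7 @ bar 6 tick 0 v(1,): C4->B4 leap 11st
  -> R3 @ bar 6 tick 1 v(1, 2): B4 above A4
  -> R3 @ bar 6 tick 2 v(1, 2): B4 above A4
  -> R3 @ bar 6 tick 3 v(1, 2): B4 above A4
  -> R1 @ bar 8 tick 0 v(1, 2): E4/B4 P5 -> A4/E5 P5 similar
  -> R2 @ bar 8 tick 0 v(0, 1): G3/E4 M6 -> A3/A4 P8 similar
  -> R2 @ bar 8 tick 0 v(0, 2): G3/B4 M3 -> A3/E5 P5 similar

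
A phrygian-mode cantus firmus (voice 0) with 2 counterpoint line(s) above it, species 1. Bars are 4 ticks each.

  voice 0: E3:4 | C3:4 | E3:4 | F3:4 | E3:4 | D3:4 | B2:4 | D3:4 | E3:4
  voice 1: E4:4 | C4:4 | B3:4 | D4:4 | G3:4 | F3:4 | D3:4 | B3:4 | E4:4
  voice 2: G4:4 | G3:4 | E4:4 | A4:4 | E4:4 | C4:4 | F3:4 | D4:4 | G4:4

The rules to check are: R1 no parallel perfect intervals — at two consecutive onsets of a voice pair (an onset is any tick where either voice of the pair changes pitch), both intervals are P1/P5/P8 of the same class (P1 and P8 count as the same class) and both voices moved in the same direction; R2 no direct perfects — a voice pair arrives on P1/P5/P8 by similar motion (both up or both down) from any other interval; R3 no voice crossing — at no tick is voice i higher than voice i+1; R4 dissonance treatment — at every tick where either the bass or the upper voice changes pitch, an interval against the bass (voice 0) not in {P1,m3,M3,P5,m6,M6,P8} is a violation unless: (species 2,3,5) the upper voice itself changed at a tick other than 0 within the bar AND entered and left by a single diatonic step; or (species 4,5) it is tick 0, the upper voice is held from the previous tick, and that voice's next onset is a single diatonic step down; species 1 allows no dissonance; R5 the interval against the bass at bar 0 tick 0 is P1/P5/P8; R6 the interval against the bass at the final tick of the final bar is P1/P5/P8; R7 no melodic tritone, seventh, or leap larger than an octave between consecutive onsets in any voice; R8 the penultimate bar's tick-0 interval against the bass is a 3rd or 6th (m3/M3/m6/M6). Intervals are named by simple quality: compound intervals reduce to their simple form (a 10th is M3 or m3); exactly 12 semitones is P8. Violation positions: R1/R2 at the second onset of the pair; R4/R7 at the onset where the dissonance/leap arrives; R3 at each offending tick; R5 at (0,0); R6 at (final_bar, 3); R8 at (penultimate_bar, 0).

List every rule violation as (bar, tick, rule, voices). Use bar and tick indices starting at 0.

bar 0: v0=E3 v1=E4 v2=G4 downbeat m3
bar 1: v0=C3 v1=C4 v2=G3 downbeat P5
bar 2: v0=E3 v1=B3 v2=E4 downbeat P8
bar 3: v0=F3 v1=D4 v2=A4 downbeat M3
bar 4: v0=E3 v1=G3 v2=E4 downbeat P8
bar 5: v0=D3 v1=F3 v2=C4 downbeat m7
bar 6: v0=B2 v1=D3 v2=F3 downbeat TT
bar 7: v0=D3 v1=B3 v2=D4 downbeat P8
bar 8: v0=E3 v1=E4 v2=G4 downbeat m3
  -> R5 @ bar 0 tick 0 v(0, 2): opens on m3
  -> R1 @ bar 1 tick 0 v(0, 1): E3/E4 P8 -> C3/C4 P8 similar
  -> R2 @ bar 1 tick 0 v(0, 2): E3/G4 m3 -> C3/G3 P5 similar
  -> R3 @ bar 1 tick 0 v(1, 2): C4 above G3
  -> R3 @ bar 1 tick 1 v(1, 2): C4 above G3
  -> R3 @ bar 1 tick 2 v(1, 2): C4 above G3
  -> R3 @ bar 1 tick 3 v(1, 2): C4 above G3
  -> R2 @ bar 2 tick 0 v(0, 2): C3/G3 P5 -> E3/E4 P8 similar
  -> R2 @ bar 3 tick 0 v(1, 2): B3/E4 P4 -> D4/A4 P5 similar
  -> R2 @ bar 4 tick 0 v(0, 2): F3/A4 M3 -> E3/E4 P8 similar
  -> R2 @ bar 5 tick 0 v(1, 2): G3/E4 M6 -> F3/C4 P5 similar
  -> R4 @ bar 5 tick 0 v(0, 2): D3/C4 m7 untreated
  -> R4 @ bar 6 tick 0 v(0, 2): B2/F3 TT untreated
  -> R2 @ bar 7 tick 0 v(0, 2): B2/F3 TT -> D3/D4 P8 similar
  -> R8 @ bar 7 tick 0 v(0, 2): penult P8 not 3rd/6th
  -> R2 @ bar 8 tick 0 v(0, 1): D3/B3 M6 -> E3/E4 P8 similar
  -> R6 @ bar 8 tick 3 v(0, 2): closes on m3

(0, 0, R5, (0, 2))
(1, 0, R1, (0, 1))
(1, 0, R2, (0, 2))
(1, 0, R3, (1, 2))
(1, 1, R3, (1, 2))
(1, 2, R3, (1, 2))
(1, 3, R3, (1, 2))
(2, 0, R2, (0, 2))
(3, 0, R2, (1, 2))
(4, 0, R2, (0, 2))
(5, 0, R2, (1, 2))
(5, 0, R4, (0, 2))
(6, 0, R4, (0, 2))
(7, 0, R2, (0, 2))
(7, 0, R8, (0, 2))
(8, 0, R2, (0, 1))
(8, 3, R6, (0, 2))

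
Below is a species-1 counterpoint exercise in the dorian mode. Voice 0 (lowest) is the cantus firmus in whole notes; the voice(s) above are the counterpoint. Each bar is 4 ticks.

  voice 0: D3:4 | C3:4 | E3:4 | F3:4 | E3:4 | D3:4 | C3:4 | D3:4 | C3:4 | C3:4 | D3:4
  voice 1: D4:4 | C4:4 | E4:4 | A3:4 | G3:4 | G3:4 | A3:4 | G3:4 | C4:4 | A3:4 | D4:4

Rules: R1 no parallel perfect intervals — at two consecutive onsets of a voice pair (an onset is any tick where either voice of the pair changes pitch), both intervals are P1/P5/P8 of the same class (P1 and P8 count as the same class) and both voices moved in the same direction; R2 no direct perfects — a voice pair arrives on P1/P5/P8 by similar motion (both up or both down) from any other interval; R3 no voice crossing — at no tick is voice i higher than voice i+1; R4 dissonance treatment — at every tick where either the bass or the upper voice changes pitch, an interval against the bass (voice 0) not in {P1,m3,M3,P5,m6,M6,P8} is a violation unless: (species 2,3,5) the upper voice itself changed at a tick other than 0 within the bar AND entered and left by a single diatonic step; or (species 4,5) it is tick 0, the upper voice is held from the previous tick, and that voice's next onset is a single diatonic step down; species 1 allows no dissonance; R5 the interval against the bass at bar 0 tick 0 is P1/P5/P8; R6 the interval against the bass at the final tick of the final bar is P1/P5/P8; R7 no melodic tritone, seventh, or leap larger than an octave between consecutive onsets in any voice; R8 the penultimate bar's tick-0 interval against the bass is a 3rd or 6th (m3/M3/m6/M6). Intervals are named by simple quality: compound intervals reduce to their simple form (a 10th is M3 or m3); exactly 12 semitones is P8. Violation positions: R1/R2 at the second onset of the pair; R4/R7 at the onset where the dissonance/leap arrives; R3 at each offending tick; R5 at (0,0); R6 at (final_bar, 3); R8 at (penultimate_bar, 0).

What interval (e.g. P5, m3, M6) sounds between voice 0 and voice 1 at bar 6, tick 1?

M6

voice 0=C3 voice 1=A3 -> M6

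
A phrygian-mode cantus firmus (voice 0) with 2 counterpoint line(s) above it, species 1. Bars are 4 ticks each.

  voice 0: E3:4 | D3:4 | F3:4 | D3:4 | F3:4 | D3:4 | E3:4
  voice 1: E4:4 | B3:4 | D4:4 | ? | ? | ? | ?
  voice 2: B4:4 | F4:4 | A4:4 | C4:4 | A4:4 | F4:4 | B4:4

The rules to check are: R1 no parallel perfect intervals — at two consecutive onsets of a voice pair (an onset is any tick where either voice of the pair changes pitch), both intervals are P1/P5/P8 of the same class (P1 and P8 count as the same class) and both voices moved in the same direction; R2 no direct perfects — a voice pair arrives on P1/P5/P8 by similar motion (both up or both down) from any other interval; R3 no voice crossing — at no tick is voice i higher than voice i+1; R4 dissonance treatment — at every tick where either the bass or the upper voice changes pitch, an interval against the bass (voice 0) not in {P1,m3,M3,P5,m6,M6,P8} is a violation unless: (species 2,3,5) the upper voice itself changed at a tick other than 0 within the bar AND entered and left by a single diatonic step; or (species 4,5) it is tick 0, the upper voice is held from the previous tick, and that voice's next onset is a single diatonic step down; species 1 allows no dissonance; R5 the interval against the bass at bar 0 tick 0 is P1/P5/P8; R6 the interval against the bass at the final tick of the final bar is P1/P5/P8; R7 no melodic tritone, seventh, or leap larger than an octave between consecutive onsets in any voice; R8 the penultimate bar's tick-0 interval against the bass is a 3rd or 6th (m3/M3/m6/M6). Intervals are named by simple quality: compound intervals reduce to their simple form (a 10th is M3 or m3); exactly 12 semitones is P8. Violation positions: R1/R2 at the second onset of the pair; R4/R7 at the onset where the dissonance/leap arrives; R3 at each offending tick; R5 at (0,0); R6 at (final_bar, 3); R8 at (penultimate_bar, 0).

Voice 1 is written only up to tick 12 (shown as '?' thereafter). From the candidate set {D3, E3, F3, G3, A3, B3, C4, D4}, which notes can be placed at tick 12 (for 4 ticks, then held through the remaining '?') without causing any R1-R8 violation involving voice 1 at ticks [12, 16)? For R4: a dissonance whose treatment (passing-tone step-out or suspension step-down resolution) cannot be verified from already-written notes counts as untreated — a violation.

{B3}

D3: violates R2
E3: violates R4,R7
F3: violates R1
G3: violates R4
A3: violates R2
B3: legal
C4: violates R2,R4
D4: violates R3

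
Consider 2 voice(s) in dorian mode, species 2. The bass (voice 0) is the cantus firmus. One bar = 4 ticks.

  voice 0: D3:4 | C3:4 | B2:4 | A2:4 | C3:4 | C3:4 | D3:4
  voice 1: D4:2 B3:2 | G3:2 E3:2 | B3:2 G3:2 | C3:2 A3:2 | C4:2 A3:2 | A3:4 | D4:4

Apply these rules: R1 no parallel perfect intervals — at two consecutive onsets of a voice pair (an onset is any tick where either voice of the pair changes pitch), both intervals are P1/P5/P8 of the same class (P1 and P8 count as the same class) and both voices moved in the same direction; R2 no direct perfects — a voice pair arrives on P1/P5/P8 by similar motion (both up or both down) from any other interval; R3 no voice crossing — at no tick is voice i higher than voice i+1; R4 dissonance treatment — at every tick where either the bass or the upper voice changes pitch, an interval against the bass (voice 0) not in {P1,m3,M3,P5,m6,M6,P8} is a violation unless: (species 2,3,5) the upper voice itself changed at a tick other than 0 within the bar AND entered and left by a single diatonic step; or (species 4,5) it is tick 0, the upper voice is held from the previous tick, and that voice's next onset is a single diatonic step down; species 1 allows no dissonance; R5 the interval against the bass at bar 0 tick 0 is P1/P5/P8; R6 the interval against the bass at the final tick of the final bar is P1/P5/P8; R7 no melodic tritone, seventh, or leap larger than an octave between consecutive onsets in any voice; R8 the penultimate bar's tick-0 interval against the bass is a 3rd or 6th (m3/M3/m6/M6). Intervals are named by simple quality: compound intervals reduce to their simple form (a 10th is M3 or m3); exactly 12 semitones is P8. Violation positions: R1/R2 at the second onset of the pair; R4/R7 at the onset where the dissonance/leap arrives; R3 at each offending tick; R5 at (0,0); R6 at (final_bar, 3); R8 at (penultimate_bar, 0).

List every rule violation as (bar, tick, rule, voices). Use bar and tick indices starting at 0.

(1, 0, R2, (0, 1))
(4, 0, R1, (0, 1))
(6, 0, R2, (0, 1))

bar 0: v0=D3 v1=D4 downbeat P8
bar 1: v0=C3 v1=G3 downbeat P5
bar 2: v0=B2 v1=B3 downbeat P8
bar 3: v0=A2 v1=C3 downbeat m3
bar 4: v0=C3 v1=C4 downbeat P8
bar 5: v0=C3 v1=A3 downbeat M6
bar 6: v0=D3 v1=D4 downbeat P8
  -> R2 @ bar 1 tick 0 v(0, 1): D3/B3 M6 -> C3/G3 P5 similar
  -> R1 @ bar 4 tick 0 v(0, 1): A2/A3 P8 -> C3/C4 P8 similar
  -> R2 @ bar 6 tick 0 v(0, 1): C3/A3 M6 -> D3/D4 P8 similar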